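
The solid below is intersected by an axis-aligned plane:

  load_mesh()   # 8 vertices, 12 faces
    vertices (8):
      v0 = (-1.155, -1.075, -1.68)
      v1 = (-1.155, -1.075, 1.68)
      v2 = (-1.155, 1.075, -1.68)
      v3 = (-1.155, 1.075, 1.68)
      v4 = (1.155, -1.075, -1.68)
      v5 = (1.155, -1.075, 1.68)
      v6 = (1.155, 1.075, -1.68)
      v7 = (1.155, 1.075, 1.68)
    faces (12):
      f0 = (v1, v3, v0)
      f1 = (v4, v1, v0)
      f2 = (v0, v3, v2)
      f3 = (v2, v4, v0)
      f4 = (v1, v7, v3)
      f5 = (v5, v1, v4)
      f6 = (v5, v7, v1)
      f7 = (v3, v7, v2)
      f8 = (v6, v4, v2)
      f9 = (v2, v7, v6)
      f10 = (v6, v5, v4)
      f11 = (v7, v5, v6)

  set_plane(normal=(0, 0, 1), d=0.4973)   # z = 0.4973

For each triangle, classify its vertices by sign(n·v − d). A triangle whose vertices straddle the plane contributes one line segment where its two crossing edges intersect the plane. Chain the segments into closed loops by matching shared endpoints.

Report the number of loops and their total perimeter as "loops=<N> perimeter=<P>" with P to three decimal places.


loops=1 perimeter=8.920

Straddling triangles (8 of 12):
  (v1,v3,v0) [++-] → (-1.155, 0.318213, 0.4973)–(-1.155, -1.075, 0.4973)  len=1.3932
  (v4,v1,v0) [-+-] → (-0.341894, -1.075, 0.4973)–(-1.155, -1.075, 0.4973)  len=0.8131
  (v0,v3,v2) [-+-] → (-1.155, 0.318213, 0.4973)–(-1.155, 1.075, 0.4973)  len=0.7568
  (v5,v1,v4) [++-] → (-0.341894, -1.075, 0.4973)–(1.155, -1.075, 0.4973)  len=1.4969
  (v3,v7,v2) [++-] → (0.341894, 1.075, 0.4973)–(-1.155, 1.075, 0.4973)  len=1.4969
  (v2,v7,v6) [-+-] → (0.341894, 1.075, 0.4973)–(1.155, 1.075, 0.4973)  len=0.8131
  (v6,v5,v4) [-+-] → (1.155, -0.318213, 0.4973)–(1.155, -1.075, 0.4973)  len=0.7568
  (v7,v5,v6) [++-] → (1.155, -0.318213, 0.4973)–(1.155, 1.075, 0.4973)  len=1.3932

Chained into 1 loop(s):
  loop 1: 8 segments, perimeter = 8.9200
Total perimeter = 8.920


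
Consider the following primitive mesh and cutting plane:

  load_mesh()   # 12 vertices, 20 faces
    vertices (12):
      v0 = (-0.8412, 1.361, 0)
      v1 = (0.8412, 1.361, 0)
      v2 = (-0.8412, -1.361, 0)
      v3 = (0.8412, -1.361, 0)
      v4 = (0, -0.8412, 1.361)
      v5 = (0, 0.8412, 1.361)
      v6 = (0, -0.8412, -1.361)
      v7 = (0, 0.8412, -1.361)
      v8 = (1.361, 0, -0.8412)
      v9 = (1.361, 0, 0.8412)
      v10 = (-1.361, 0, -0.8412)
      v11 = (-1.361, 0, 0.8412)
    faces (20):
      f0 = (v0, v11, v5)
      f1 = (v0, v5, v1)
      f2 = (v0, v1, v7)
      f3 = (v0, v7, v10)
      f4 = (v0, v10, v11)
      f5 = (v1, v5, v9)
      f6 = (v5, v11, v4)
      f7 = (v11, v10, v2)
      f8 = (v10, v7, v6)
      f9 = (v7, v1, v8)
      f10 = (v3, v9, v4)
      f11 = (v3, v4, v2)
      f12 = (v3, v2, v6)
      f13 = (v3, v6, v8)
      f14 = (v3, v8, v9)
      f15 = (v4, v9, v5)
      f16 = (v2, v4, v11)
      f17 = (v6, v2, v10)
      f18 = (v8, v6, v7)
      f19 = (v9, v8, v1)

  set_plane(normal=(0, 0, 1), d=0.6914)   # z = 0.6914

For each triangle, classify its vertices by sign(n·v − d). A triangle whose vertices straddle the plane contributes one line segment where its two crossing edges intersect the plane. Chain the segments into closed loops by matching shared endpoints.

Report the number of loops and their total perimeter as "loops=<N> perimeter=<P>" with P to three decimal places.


loops=1 perimeter=7.527

Straddling triangles (10 of 20):
  (v0,v11,v5) [-++] → (-1.26843, 0.242365, 0.6914)–(-0.413863, 1.09694, 0.6914)  len=1.2085
  (v0,v5,v1) [-+-] → (-0.413863, 1.09694, 0.6914)–(0.413863, 1.09694, 0.6914)  len=0.8277
  (v0,v10,v11) [--+] → (-1.361, 0, 0.6914)–(-1.26843, 0.242365, 0.6914)  len=0.2594
  (v1,v5,v9) [-++] → (0.413863, 1.09694, 0.6914)–(1.26843, 0.242365, 0.6914)  len=1.2085
  (v11,v10,v2) [+--] → (-1.361, 0, 0.6914)–(-1.26843, -0.242365, 0.6914)  len=0.2594
  (v3,v9,v4) [-++] → (1.26843, -0.242365, 0.6914)–(0.413863, -1.09694, 0.6914)  len=1.2085
  (v3,v4,v2) [-+-] → (0.413863, -1.09694, 0.6914)–(-0.413863, -1.09694, 0.6914)  len=0.8277
  (v3,v8,v9) [--+] → (1.361, 0, 0.6914)–(1.26843, -0.242365, 0.6914)  len=0.2594
  (v2,v4,v11) [-++] → (-0.413863, -1.09694, 0.6914)–(-1.26843, -0.242365, 0.6914)  len=1.2085
  (v9,v8,v1) [+--] → (1.361, 0, 0.6914)–(1.26843, 0.242365, 0.6914)  len=0.2594

Chained into 1 loop(s):
  loop 1: 10 segments, perimeter = 7.5274
Total perimeter = 7.527


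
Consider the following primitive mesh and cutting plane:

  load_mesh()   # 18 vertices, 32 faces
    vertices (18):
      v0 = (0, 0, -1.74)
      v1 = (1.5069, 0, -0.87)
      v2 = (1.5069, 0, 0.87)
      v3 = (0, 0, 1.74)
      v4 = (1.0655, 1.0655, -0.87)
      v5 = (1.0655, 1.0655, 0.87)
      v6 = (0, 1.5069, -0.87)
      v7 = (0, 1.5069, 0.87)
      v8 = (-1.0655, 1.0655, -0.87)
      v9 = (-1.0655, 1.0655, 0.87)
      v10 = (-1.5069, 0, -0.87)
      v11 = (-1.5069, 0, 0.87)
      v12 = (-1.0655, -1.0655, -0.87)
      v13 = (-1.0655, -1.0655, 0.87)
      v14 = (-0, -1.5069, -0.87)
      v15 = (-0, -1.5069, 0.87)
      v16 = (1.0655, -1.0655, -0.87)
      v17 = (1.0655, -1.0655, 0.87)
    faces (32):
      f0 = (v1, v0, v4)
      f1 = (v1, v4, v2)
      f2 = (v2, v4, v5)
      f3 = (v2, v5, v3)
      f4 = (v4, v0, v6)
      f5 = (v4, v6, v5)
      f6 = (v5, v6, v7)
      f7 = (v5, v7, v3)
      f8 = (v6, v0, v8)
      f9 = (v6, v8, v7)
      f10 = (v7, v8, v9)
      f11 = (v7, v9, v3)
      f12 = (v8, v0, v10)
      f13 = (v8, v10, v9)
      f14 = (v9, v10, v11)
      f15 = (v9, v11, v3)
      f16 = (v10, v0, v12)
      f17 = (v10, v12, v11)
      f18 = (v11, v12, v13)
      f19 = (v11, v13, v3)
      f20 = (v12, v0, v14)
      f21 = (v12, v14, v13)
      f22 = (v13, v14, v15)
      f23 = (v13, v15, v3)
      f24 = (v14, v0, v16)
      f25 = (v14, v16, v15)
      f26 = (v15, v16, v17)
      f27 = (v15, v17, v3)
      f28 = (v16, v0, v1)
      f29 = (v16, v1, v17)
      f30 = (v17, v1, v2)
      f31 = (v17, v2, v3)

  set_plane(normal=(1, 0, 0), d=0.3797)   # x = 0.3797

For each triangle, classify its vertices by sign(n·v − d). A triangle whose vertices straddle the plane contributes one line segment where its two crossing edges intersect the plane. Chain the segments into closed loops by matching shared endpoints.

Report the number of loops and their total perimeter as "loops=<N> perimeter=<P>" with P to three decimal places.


Straddling triangles (12 of 32):
  (v1,v0,v4) [+-+] → (0.3797, 0, -1.52078)–(0.3797, 0.3797, -1.42997)  len=0.3904
  (v2,v5,v3) [++-] → (0.3797, 0.3797, 1.42997)–(0.3797, 0, 1.52078)  len=0.3904
  (v4,v0,v6) [+--] → (0.3797, 0.3797, -1.42997)–(0.3797, 1.3496, -0.87)  len=1.1199
  (v4,v6,v5) [+-+] → (0.3797, 1.3496, -0.87)–(0.3797, 1.3496, -0.249936)  len=0.6201
  (v5,v6,v7) [+--] → (0.3797, 1.3496, -0.249936)–(0.3797, 1.3496, 0.87)  len=1.1199
  (v5,v7,v3) [+--] → (0.3797, 1.3496, 0.87)–(0.3797, 0.3797, 1.42997)  len=1.1199
  (v14,v0,v16) [--+] → (0.3797, -0.3797, -1.42997)–(0.3797, -1.3496, -0.87)  len=1.1199
  (v14,v16,v15) [-+-] → (0.3797, -1.3496, -0.87)–(0.3797, -1.3496, 0.249936)  len=1.1199
  (v15,v16,v17) [-++] → (0.3797, -1.3496, 0.249936)–(0.3797, -1.3496, 0.87)  len=0.6201
  (v15,v17,v3) [-+-] → (0.3797, -1.3496, 0.87)–(0.3797, -0.3797, 1.42997)  len=1.1199
  (v16,v0,v1) [+-+] → (0.3797, -0.3797, -1.42997)–(0.3797, 0, -1.52078)  len=0.3904
  (v17,v2,v3) [++-] → (0.3797, 0, 1.52078)–(0.3797, -0.3797, 1.42997)  len=0.3904

Chained into 1 loop(s):
  loop 1: 12 segments, perimeter = 9.5214
Total perimeter = 9.521

loops=1 perimeter=9.521


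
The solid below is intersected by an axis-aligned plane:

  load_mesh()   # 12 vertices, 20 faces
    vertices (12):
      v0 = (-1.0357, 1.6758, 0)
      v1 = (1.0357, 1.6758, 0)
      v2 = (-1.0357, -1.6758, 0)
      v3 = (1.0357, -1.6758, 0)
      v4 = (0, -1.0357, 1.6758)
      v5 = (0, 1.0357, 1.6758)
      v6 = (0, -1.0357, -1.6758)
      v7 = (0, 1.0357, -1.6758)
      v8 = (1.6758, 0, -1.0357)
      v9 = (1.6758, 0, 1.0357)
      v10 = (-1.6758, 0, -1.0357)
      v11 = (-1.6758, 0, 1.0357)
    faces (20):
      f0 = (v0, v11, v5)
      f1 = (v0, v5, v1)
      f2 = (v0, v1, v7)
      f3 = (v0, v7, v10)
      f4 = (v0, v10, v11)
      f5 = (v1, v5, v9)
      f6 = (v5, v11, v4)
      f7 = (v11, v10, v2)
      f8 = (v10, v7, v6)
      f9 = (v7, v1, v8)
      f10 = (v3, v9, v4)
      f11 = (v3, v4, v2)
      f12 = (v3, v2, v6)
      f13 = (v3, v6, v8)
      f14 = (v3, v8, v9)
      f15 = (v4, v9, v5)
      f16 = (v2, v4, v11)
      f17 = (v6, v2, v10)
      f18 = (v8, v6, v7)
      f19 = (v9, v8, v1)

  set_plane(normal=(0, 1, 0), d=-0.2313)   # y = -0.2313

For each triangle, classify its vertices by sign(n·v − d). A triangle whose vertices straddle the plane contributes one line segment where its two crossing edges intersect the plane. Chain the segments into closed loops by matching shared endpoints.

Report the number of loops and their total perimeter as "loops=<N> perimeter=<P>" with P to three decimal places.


Straddling triangles (10 of 20):
  (v5,v11,v4) [++-] → (-1.30155, -0.2313, 1.17865)–(0, -0.2313, 1.6758)  len=1.3933
  (v11,v10,v2) [++-] → (-1.58745, -0.2313, -0.892749)–(-1.58745, -0.2313, 0.892749)  len=1.7855
  (v10,v7,v6) [++-] → (0, -0.2313, -1.6758)–(-1.30155, -0.2313, -1.17865)  len=1.3933
  (v3,v9,v4) [-+-] → (1.58745, -0.2313, 0.892749)–(1.30155, -0.2313, 1.17865)  len=0.4043
  (v3,v6,v8) [--+] → (1.30155, -0.2313, -1.17865)–(1.58745, -0.2313, -0.892749)  len=0.4043
  (v3,v8,v9) [-++] → (1.58745, -0.2313, -0.892749)–(1.58745, -0.2313, 0.892749)  len=1.7855
  (v4,v9,v5) [-++] → (1.30155, -0.2313, 1.17865)–(0, -0.2313, 1.6758)  len=1.3933
  (v2,v4,v11) [--+] → (-1.30155, -0.2313, 1.17865)–(-1.58745, -0.2313, 0.892749)  len=0.4043
  (v6,v2,v10) [--+] → (-1.58745, -0.2313, -0.892749)–(-1.30155, -0.2313, -1.17865)  len=0.4043
  (v8,v6,v7) [+-+] → (1.30155, -0.2313, -1.17865)–(0, -0.2313, -1.6758)  len=1.3933

Chained into 1 loop(s):
  loop 1: 10 segments, perimeter = 10.7614
Total perimeter = 10.761

loops=1 perimeter=10.761


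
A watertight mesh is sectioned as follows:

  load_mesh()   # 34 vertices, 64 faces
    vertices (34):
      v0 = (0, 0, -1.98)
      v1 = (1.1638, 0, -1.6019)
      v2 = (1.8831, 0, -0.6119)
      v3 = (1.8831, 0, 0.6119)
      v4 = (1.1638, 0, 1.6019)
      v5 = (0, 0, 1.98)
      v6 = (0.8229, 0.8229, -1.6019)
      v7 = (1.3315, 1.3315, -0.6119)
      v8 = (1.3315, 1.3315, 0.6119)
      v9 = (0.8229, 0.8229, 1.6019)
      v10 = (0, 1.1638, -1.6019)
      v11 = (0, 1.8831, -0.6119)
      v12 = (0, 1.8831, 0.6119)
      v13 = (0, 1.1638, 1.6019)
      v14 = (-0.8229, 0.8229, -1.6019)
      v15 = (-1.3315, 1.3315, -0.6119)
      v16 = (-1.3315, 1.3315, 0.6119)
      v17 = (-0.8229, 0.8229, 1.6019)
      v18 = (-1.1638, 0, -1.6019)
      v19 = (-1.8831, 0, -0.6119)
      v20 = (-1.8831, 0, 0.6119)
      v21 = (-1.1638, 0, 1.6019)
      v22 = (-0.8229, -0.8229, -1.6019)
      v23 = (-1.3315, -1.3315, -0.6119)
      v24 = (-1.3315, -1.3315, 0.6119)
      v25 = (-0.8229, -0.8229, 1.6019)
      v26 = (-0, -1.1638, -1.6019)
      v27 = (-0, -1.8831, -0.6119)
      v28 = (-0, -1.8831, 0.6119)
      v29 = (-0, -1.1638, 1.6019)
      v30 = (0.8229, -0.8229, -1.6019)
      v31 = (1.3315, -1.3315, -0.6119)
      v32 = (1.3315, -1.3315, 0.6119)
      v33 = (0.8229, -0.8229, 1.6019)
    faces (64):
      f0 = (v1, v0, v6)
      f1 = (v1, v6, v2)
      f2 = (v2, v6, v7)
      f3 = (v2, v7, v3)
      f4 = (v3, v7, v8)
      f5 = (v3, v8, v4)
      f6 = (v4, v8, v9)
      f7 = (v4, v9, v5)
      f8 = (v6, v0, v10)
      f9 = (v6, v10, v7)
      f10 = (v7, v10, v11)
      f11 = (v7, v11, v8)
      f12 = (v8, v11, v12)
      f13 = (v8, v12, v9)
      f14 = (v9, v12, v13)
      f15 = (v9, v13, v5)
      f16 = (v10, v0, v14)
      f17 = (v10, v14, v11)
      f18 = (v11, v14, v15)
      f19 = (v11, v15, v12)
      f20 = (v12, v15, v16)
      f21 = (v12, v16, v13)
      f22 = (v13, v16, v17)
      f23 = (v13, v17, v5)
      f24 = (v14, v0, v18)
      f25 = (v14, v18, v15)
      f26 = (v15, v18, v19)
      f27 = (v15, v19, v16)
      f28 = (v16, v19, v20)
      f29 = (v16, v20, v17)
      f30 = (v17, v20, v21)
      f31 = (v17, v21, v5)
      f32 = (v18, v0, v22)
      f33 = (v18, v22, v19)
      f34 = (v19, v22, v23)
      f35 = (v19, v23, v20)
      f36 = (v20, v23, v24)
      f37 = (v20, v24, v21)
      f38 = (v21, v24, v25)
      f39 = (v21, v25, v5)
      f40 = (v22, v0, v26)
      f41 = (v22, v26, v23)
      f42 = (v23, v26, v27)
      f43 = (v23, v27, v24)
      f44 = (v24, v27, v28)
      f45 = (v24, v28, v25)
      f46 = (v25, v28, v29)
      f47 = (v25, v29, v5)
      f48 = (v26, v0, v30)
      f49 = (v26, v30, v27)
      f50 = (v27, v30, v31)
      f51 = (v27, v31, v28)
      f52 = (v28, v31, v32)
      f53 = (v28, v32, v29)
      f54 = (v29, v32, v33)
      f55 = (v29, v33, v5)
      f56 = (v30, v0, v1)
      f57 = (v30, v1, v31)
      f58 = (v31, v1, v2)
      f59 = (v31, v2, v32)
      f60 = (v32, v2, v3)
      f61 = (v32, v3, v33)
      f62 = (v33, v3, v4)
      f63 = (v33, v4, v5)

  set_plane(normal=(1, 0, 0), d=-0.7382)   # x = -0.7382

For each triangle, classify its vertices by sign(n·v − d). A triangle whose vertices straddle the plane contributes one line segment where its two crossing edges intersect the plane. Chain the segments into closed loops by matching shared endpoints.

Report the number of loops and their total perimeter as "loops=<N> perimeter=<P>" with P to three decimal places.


loops=1 perimeter=10.826

Straddling triangles (20 of 64):
  (v10,v0,v14) [++-] → (-0.7382, 0.7382, -1.64082)–(-0.7382, 0.857988, -1.6019)  len=0.1260
  (v10,v14,v11) [+-+] → (-0.7382, 0.857988, -1.6019)–(-0.7382, 0.932025, -1.5)  len=0.1260
  (v11,v14,v15) [+--] → (-0.7382, 0.932025, -1.5)–(-0.7382, 1.57729, -0.6119)  len=1.0978
  (v11,v15,v12) [+-+] → (-0.7382, 1.57729, -0.6119)–(-0.7382, 1.57729, -0.0665898)  len=0.5453
  (v12,v15,v16) [+--] → (-0.7382, 1.57729, -0.0665898)–(-0.7382, 1.57729, 0.6119)  len=0.6785
  (v12,v16,v13) [+-+] → (-0.7382, 1.57729, 0.6119)–(-0.7382, 1.25677, 1.05303)  len=0.5453
  (v13,v16,v17) [+--] → (-0.7382, 1.25677, 1.05303)–(-0.7382, 0.857988, 1.6019)  len=0.6784
  (v13,v17,v5) [+-+] → (-0.7382, 0.857988, 1.6019)–(-0.7382, 0.7382, 1.64082)  len=0.1260
  (v14,v0,v18) [-+-] → (-0.7382, 0.7382, -1.64082)–(-0.7382, 0, -1.74017)  len=0.7449
  (v17,v21,v5) [--+] → (-0.7382, 0, 1.74017)–(-0.7382, 0.7382, 1.64082)  len=0.7449
  (v18,v0,v22) [-+-] → (-0.7382, 0, -1.74017)–(-0.7382, -0.7382, -1.64082)  len=0.7449
  (v21,v25,v5) [--+] → (-0.7382, -0.7382, 1.64082)–(-0.7382, 0, 1.74017)  len=0.7449
  (v22,v0,v26) [-++] → (-0.7382, -0.7382, -1.64082)–(-0.7382, -0.857988, -1.6019)  len=0.1260
  (v22,v26,v23) [-+-] → (-0.7382, -0.857988, -1.6019)–(-0.7382, -1.25677, -1.05303)  len=0.6784
  (v23,v26,v27) [-++] → (-0.7382, -1.25677, -1.05303)–(-0.7382, -1.57729, -0.6119)  len=0.5453
  (v23,v27,v24) [-+-] → (-0.7382, -1.57729, -0.6119)–(-0.7382, -1.57729, 0.0665898)  len=0.6785
  (v24,v27,v28) [-++] → (-0.7382, -1.57729, 0.0665898)–(-0.7382, -1.57729, 0.6119)  len=0.5453
  (v24,v28,v25) [-+-] → (-0.7382, -1.57729, 0.6119)–(-0.7382, -0.932025, 1.5)  len=1.0978
  (v25,v28,v29) [-++] → (-0.7382, -0.932025, 1.5)–(-0.7382, -0.857988, 1.6019)  len=0.1260
  (v25,v29,v5) [-++] → (-0.7382, -0.857988, 1.6019)–(-0.7382, -0.7382, 1.64082)  len=0.1260

Chained into 1 loop(s):
  loop 1: 20 segments, perimeter = 10.8257
Total perimeter = 10.826


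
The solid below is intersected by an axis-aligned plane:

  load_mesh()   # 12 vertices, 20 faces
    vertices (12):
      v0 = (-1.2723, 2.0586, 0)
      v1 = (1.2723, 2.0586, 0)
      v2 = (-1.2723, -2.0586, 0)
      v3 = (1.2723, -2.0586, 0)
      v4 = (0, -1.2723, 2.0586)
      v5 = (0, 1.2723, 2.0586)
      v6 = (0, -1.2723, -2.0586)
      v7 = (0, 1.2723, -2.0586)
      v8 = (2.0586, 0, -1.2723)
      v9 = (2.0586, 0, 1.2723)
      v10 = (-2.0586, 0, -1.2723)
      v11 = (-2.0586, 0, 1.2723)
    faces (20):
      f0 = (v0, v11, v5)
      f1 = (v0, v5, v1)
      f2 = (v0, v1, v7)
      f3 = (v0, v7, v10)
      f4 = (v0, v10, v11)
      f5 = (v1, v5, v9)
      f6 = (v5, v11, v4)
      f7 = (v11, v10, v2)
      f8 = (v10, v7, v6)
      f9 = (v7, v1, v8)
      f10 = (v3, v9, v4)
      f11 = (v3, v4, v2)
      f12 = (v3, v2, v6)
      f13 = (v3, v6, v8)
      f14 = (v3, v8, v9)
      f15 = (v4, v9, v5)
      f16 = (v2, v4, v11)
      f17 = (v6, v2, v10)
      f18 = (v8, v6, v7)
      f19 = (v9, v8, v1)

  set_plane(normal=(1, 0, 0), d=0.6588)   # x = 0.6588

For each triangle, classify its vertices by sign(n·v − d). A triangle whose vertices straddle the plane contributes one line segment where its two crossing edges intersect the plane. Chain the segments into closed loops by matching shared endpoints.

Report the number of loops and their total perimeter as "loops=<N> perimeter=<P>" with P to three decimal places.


Straddling triangles (10 of 20):
  (v0,v5,v1) [--+] → (0.6588, 1.67945, 0.992652)–(0.6588, 2.0586, 0)  len=1.0626
  (v0,v1,v7) [-+-] → (0.6588, 2.0586, 0)–(0.6588, 1.67945, -0.992652)  len=1.0626
  (v1,v5,v9) [+-+] → (0.6588, 1.67945, 0.992652)–(0.6588, 0.865134, 1.80697)  len=1.1516
  (v7,v1,v8) [-++] → (0.6588, 1.67945, -0.992652)–(0.6588, 0.865134, -1.80697)  len=1.1516
  (v3,v9,v4) [++-] → (0.6588, -0.865134, 1.80697)–(0.6588, -1.67945, 0.992652)  len=1.1516
  (v3,v4,v2) [+--] → (0.6588, -1.67945, 0.992652)–(0.6588, -2.0586, 0)  len=1.0626
  (v3,v2,v6) [+--] → (0.6588, -2.0586, 0)–(0.6588, -1.67945, -0.992652)  len=1.0626
  (v3,v6,v8) [+-+] → (0.6588, -1.67945, -0.992652)–(0.6588, -0.865134, -1.80697)  len=1.1516
  (v4,v9,v5) [-+-] → (0.6588, -0.865134, 1.80697)–(0.6588, 0.865134, 1.80697)  len=1.7303
  (v8,v6,v7) [+--] → (0.6588, -0.865134, -1.80697)–(0.6588, 0.865134, -1.80697)  len=1.7303

Chained into 1 loop(s):
  loop 1: 10 segments, perimeter = 12.3174
Total perimeter = 12.317

loops=1 perimeter=12.317


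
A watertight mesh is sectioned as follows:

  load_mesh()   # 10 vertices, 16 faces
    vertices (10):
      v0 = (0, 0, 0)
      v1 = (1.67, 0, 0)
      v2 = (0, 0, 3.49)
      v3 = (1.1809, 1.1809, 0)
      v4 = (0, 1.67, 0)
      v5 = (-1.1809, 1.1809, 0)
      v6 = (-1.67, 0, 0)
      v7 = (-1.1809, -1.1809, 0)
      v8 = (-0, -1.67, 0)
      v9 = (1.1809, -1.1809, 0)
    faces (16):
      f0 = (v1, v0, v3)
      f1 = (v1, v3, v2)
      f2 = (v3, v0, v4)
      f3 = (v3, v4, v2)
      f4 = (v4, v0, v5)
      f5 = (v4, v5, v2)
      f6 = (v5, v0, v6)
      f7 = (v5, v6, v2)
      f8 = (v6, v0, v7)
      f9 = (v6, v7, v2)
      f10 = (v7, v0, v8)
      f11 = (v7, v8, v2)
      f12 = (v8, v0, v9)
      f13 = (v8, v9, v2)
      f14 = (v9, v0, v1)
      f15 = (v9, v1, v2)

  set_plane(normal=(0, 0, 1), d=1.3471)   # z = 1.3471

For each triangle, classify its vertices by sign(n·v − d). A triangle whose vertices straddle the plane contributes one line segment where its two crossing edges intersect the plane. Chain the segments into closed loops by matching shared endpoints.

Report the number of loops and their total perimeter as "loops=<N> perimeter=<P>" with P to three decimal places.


loops=1 perimeter=6.279

Straddling triangles (8 of 16):
  (v1,v3,v2) [--+] → (0.725086, 0.725086, 1.3471)–(1.0254, 0, 1.3471)  len=0.7848
  (v3,v4,v2) [--+] → (0, 1.0254, 1.3471)–(0.725086, 0.725086, 1.3471)  len=0.7848
  (v4,v5,v2) [--+] → (-0.725086, 0.725086, 1.3471)–(0, 1.0254, 1.3471)  len=0.7848
  (v5,v6,v2) [--+] → (-1.0254, 0, 1.3471)–(-0.725086, 0.725086, 1.3471)  len=0.7848
  (v6,v7,v2) [--+] → (-0.725086, -0.725086, 1.3471)–(-1.0254, 0, 1.3471)  len=0.7848
  (v7,v8,v2) [--+] → (0, -1.0254, 1.3471)–(-0.725086, -0.725086, 1.3471)  len=0.7848
  (v8,v9,v2) [--+] → (0.725086, -0.725086, 1.3471)–(0, -1.0254, 1.3471)  len=0.7848
  (v9,v1,v2) [--+] → (1.0254, 0, 1.3471)–(0.725086, -0.725086, 1.3471)  len=0.7848

Chained into 1 loop(s):
  loop 1: 8 segments, perimeter = 6.2785
Total perimeter = 6.279


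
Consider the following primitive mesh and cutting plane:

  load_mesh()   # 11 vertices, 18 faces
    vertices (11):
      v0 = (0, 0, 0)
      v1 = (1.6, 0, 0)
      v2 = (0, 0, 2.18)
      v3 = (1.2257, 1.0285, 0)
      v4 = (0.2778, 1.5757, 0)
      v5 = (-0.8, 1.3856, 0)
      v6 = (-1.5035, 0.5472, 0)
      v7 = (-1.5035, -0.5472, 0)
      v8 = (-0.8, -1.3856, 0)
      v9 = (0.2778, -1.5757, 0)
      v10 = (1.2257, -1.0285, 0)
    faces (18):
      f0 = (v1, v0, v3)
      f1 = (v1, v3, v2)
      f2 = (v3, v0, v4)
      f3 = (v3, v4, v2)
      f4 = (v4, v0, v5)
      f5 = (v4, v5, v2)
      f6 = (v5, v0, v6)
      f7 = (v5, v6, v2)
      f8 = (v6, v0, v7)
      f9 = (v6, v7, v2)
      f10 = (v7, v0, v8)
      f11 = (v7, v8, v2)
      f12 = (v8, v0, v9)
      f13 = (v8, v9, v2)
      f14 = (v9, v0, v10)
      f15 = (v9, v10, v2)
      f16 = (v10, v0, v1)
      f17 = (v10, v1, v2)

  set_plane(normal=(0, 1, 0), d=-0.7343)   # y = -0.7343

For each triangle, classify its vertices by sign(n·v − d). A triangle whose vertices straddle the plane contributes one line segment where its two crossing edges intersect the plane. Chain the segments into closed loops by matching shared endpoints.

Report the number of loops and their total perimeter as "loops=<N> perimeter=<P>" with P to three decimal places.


Straddling triangles (8 of 18):
  (v7,v0,v8) [++-] → (-0.423961, -0.7343, 0)–(-1.3465, -0.7343, 0)  len=0.9225
  (v7,v8,v2) [+-+] → (-1.3465, -0.7343, 0)–(-0.423961, -0.7343, 1.02471)  len=1.3788
  (v8,v0,v9) [-+-] → (-0.423961, -0.7343, 0)–(0.129459, -0.7343, 0)  len=0.5534
  (v8,v9,v2) [--+] → (0.129459, -0.7343, 1.16409)–(-0.423961, -0.7343, 1.02471)  len=0.5707
  (v9,v0,v10) [-+-] → (0.129459, -0.7343, 0)–(0.875091, -0.7343, 0)  len=0.7456
  (v9,v10,v2) [--+] → (0.875091, -0.7343, 0.623584)–(0.129459, -0.7343, 1.16409)  len=0.9209
  (v10,v0,v1) [-++] → (0.875091, -0.7343, 0)–(1.33277, -0.7343, 0)  len=0.4577
  (v10,v1,v2) [-++] → (1.33277, -0.7343, 0)–(0.875091, -0.7343, 0.623584)  len=0.7735

Chained into 1 loop(s):
  loop 1: 8 segments, perimeter = 6.3232
Total perimeter = 6.323

loops=1 perimeter=6.323


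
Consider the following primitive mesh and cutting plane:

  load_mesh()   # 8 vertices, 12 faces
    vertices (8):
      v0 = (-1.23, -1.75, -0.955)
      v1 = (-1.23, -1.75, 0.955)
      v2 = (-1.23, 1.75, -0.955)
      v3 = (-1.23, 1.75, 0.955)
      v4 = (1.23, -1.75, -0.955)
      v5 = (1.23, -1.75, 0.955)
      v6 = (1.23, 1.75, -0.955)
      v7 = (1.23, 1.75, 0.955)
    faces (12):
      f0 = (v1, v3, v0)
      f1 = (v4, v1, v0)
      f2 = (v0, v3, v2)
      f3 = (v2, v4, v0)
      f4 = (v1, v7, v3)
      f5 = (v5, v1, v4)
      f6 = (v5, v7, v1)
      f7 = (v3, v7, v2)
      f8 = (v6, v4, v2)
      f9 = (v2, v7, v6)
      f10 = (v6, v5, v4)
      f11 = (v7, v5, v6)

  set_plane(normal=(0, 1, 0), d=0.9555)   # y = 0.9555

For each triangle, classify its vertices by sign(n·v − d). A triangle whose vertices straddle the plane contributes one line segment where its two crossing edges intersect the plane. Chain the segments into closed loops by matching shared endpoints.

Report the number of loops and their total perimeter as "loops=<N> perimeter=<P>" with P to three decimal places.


loops=1 perimeter=8.740

Straddling triangles (8 of 12):
  (v1,v3,v0) [-+-] → (-1.23, 0.9555, 0.955)–(-1.23, 0.9555, 0.52143)  len=0.4336
  (v0,v3,v2) [-++] → (-1.23, 0.9555, 0.52143)–(-1.23, 0.9555, -0.955)  len=1.4764
  (v2,v4,v0) [+--] → (-0.67158, 0.9555, -0.955)–(-1.23, 0.9555, -0.955)  len=0.5584
  (v1,v7,v3) [-++] → (0.67158, 0.9555, 0.955)–(-1.23, 0.9555, 0.955)  len=1.9016
  (v5,v7,v1) [-+-] → (1.23, 0.9555, 0.955)–(0.67158, 0.9555, 0.955)  len=0.5584
  (v6,v4,v2) [+-+] → (1.23, 0.9555, -0.955)–(-0.67158, 0.9555, -0.955)  len=1.9016
  (v6,v5,v4) [+--] → (1.23, 0.9555, -0.52143)–(1.23, 0.9555, -0.955)  len=0.4336
  (v7,v5,v6) [+-+] → (1.23, 0.9555, 0.955)–(1.23, 0.9555, -0.52143)  len=1.4764

Chained into 1 loop(s):
  loop 1: 8 segments, perimeter = 8.7400
Total perimeter = 8.740


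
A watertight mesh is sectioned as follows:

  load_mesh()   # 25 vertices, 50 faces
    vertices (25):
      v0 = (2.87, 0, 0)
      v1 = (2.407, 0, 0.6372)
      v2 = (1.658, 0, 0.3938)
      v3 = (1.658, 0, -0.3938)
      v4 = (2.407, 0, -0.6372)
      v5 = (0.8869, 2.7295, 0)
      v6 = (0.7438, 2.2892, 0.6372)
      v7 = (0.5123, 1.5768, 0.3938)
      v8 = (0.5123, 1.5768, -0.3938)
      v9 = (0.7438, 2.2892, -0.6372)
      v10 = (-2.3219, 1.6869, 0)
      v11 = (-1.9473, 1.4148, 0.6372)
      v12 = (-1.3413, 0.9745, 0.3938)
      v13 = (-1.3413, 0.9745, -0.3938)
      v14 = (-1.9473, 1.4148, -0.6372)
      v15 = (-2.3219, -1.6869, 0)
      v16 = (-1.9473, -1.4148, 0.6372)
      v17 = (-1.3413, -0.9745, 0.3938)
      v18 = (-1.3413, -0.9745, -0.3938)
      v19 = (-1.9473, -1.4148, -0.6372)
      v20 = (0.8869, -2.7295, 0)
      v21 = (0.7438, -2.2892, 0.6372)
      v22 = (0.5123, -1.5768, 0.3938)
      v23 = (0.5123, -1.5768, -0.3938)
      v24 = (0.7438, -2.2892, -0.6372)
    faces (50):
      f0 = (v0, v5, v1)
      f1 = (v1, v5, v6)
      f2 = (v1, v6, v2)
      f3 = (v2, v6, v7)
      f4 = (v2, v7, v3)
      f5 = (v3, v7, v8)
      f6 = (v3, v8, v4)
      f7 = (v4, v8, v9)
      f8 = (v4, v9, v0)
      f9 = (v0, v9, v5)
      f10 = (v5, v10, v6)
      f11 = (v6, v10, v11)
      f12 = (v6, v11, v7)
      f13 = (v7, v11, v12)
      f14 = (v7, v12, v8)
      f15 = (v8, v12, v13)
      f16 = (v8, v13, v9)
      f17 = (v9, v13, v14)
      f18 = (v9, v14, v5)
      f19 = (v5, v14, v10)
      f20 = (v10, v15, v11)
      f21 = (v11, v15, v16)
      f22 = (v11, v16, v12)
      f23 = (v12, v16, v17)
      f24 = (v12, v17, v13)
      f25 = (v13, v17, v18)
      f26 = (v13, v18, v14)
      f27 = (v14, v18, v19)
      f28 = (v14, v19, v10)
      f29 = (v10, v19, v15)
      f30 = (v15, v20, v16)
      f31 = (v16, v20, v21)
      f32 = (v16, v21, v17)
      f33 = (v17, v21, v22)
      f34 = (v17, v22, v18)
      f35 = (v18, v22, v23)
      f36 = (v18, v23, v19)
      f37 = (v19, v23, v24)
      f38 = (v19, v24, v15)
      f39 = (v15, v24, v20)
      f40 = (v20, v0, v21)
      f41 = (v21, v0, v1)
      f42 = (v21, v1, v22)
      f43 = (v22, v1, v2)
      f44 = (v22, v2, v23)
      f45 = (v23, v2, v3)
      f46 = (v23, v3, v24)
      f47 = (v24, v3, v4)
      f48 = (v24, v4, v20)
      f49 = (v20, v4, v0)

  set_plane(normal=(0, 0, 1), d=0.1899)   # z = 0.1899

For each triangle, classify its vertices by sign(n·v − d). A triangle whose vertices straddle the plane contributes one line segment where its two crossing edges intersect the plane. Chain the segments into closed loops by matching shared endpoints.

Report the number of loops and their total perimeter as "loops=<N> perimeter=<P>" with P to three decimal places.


loops=2 perimeter=25.803

Straddling triangles (20 of 50):
  (v0,v5,v1) [--+] → (1.33992, 1.91605, 0.1899)–(2.73202, 0, 0.1899)  len=2.3684
  (v1,v5,v6) [+-+] → (1.33992, 1.91605, 0.1899)–(0.844253, 2.59828, 0.1899)  len=0.8433
  (v2,v7,v3) [++-] → (0.808908, 1.16859, 0.1899)–(1.658, 0, 0.1899)  len=1.4445
  (v3,v7,v8) [-+-] → (0.808908, 1.16859, 0.1899)–(0.5123, 1.5768, 0.1899)  len=0.5046
  (v5,v10,v6) [--+] → (-1.40825, 1.8664, 0.1899)–(0.844253, 2.59828, 0.1899)  len=2.3684
  (v6,v10,v11) [+-+] → (-1.40825, 1.8664, 0.1899)–(-2.21026, 1.60581, 0.1899)  len=0.8433
  (v7,v12,v8) [++-] → (-0.861426, 1.13043, 0.1899)–(0.5123, 1.5768, 0.1899)  len=1.4444
  (v8,v12,v13) [-+-] → (-0.861426, 1.13043, 0.1899)–(-1.3413, 0.9745, 0.1899)  len=0.5046
  (v10,v15,v11) [--+] → (-2.21026, -0.762523, 0.1899)–(-2.21026, 1.60581, 0.1899)  len=2.3683
  (v11,v15,v16) [+-+] → (-2.21026, -0.762523, 0.1899)–(-2.21026, -1.60581, 0.1899)  len=0.8433
  (v12,v17,v13) [++-] → (-1.3413, -0.469928, 0.1899)–(-1.3413, 0.9745, 0.1899)  len=1.4444
  (v13,v17,v18) [-+-] → (-1.3413, -0.469928, 0.1899)–(-1.3413, -0.9745, 0.1899)  len=0.5046
  (v15,v20,v16) [--+] → (0.0422444, -2.33769, 0.1899)–(-2.21026, -1.60581, 0.1899)  len=2.3684
  (v16,v20,v21) [+-+] → (0.0422444, -2.33769, 0.1899)–(0.844253, -2.59828, 0.1899)  len=0.8433
  (v17,v22,v18) [++-] → (0.0324256, -1.42087, 0.1899)–(-1.3413, -0.9745, 0.1899)  len=1.4444
  (v18,v22,v23) [-+-] → (0.0324256, -1.42087, 0.1899)–(0.5123, -1.5768, 0.1899)  len=0.5046
  (v20,v0,v21) [--+] → (2.23634, -0.682233, 0.1899)–(0.844253, -2.59828, 0.1899)  len=2.3684
  (v21,v0,v1) [+-+] → (2.23634, -0.682233, 0.1899)–(2.73202, 0, 0.1899)  len=0.8433
  (v22,v2,v23) [++-] → (1.36139, -0.408214, 0.1899)–(0.5123, -1.5768, 0.1899)  len=1.4445
  (v23,v2,v3) [-+-] → (1.36139, -0.408214, 0.1899)–(1.658, 0, 0.1899)  len=0.5046

Chained into 2 loop(s):
  loop 1: 10 segments, perimeter = 16.0583
  loop 2: 10 segments, perimeter = 9.7452
Total perimeter = 25.803


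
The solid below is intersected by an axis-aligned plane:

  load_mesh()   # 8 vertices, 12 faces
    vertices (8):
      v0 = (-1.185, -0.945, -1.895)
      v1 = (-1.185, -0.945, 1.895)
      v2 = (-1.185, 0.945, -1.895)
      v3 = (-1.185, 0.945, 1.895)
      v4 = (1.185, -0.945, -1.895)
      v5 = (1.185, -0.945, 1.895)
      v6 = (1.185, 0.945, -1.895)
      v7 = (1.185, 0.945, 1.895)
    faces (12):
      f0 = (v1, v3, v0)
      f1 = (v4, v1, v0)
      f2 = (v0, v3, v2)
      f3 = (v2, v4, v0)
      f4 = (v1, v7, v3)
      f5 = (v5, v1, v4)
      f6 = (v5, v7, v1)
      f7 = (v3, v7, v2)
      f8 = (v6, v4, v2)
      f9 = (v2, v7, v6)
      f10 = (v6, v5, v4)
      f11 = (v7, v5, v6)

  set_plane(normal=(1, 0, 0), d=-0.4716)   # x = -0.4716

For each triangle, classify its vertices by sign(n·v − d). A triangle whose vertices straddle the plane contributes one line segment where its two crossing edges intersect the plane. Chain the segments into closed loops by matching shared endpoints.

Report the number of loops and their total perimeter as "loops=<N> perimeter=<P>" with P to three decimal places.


loops=1 perimeter=11.360

Straddling triangles (8 of 12):
  (v4,v1,v0) [+--] → (-0.4716, -0.945, 0.754162)–(-0.4716, -0.945, -1.895)  len=2.6492
  (v2,v4,v0) [-+-] → (-0.4716, 0.376086, -1.895)–(-0.4716, -0.945, -1.895)  len=1.3211
  (v1,v7,v3) [-+-] → (-0.4716, -0.376086, 1.895)–(-0.4716, 0.945, 1.895)  len=1.3211
  (v5,v1,v4) [+-+] → (-0.4716, -0.945, 1.895)–(-0.4716, -0.945, 0.754162)  len=1.1408
  (v5,v7,v1) [++-] → (-0.4716, -0.376086, 1.895)–(-0.4716, -0.945, 1.895)  len=0.5689
  (v3,v7,v2) [-+-] → (-0.4716, 0.945, 1.895)–(-0.4716, 0.945, -0.754162)  len=2.6492
  (v6,v4,v2) [++-] → (-0.4716, 0.376086, -1.895)–(-0.4716, 0.945, -1.895)  len=0.5689
  (v2,v7,v6) [-++] → (-0.4716, 0.945, -0.754162)–(-0.4716, 0.945, -1.895)  len=1.1408

Chained into 1 loop(s):
  loop 1: 8 segments, perimeter = 11.3600
Total perimeter = 11.360


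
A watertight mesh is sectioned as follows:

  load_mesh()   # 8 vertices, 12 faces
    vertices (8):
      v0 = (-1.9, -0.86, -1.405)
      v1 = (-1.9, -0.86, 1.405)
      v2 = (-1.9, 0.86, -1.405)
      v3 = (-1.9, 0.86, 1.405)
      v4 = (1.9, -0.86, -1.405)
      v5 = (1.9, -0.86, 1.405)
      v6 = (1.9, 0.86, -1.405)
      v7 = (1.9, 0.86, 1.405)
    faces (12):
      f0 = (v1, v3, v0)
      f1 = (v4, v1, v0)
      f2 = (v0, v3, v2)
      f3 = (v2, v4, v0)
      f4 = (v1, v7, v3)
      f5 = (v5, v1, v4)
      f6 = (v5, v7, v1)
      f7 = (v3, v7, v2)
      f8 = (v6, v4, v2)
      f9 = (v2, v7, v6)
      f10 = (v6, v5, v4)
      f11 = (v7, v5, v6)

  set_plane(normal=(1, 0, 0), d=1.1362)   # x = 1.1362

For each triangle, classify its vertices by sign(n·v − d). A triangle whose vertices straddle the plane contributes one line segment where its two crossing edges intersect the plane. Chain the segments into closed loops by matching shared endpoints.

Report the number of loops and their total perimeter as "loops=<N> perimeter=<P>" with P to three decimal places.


Straddling triangles (8 of 12):
  (v4,v1,v0) [+--] → (1.1362, -0.86, -0.84019)–(1.1362, -0.86, -1.405)  len=0.5648
  (v2,v4,v0) [-+-] → (1.1362, -0.51428, -1.405)–(1.1362, -0.86, -1.405)  len=0.3457
  (v1,v7,v3) [-+-] → (1.1362, 0.51428, 1.405)–(1.1362, 0.86, 1.405)  len=0.3457
  (v5,v1,v4) [+-+] → (1.1362, -0.86, 1.405)–(1.1362, -0.86, -0.84019)  len=2.2452
  (v5,v7,v1) [++-] → (1.1362, 0.51428, 1.405)–(1.1362, -0.86, 1.405)  len=1.3743
  (v3,v7,v2) [-+-] → (1.1362, 0.86, 1.405)–(1.1362, 0.86, 0.84019)  len=0.5648
  (v6,v4,v2) [++-] → (1.1362, -0.51428, -1.405)–(1.1362, 0.86, -1.405)  len=1.3743
  (v2,v7,v6) [-++] → (1.1362, 0.86, 0.84019)–(1.1362, 0.86, -1.405)  len=2.2452

Chained into 1 loop(s):
  loop 1: 8 segments, perimeter = 9.0600
Total perimeter = 9.060

loops=1 perimeter=9.060


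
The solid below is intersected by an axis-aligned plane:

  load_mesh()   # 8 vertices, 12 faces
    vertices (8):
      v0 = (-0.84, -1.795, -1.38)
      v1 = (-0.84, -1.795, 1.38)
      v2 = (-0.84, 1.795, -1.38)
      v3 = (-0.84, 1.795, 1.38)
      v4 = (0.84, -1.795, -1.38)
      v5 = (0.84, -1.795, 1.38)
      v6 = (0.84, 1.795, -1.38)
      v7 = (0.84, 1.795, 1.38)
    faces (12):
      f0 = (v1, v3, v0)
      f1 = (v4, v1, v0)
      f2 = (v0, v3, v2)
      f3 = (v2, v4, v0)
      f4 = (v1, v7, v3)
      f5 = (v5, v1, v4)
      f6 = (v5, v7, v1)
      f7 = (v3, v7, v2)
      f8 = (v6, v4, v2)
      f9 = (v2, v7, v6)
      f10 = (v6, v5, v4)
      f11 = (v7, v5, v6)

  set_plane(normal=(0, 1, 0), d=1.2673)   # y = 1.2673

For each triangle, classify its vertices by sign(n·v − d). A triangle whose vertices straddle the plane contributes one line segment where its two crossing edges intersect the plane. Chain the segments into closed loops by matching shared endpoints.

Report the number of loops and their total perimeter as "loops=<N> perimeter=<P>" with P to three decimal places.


Straddling triangles (8 of 12):
  (v1,v3,v0) [-+-] → (-0.84, 1.2673, 1.38)–(-0.84, 1.2673, 0.974303)  len=0.4057
  (v0,v3,v2) [-++] → (-0.84, 1.2673, 0.974303)–(-0.84, 1.2673, -1.38)  len=2.3543
  (v2,v4,v0) [+--] → (-0.593054, 1.2673, -1.38)–(-0.84, 1.2673, -1.38)  len=0.2469
  (v1,v7,v3) [-++] → (0.593054, 1.2673, 1.38)–(-0.84, 1.2673, 1.38)  len=1.4331
  (v5,v7,v1) [-+-] → (0.84, 1.2673, 1.38)–(0.593054, 1.2673, 1.38)  len=0.2469
  (v6,v4,v2) [+-+] → (0.84, 1.2673, -1.38)–(-0.593054, 1.2673, -1.38)  len=1.4331
  (v6,v5,v4) [+--] → (0.84, 1.2673, -0.974303)–(0.84, 1.2673, -1.38)  len=0.4057
  (v7,v5,v6) [+-+] → (0.84, 1.2673, 1.38)–(0.84, 1.2673, -0.974303)  len=2.3543

Chained into 1 loop(s):
  loop 1: 8 segments, perimeter = 8.8800
Total perimeter = 8.880

loops=1 perimeter=8.880


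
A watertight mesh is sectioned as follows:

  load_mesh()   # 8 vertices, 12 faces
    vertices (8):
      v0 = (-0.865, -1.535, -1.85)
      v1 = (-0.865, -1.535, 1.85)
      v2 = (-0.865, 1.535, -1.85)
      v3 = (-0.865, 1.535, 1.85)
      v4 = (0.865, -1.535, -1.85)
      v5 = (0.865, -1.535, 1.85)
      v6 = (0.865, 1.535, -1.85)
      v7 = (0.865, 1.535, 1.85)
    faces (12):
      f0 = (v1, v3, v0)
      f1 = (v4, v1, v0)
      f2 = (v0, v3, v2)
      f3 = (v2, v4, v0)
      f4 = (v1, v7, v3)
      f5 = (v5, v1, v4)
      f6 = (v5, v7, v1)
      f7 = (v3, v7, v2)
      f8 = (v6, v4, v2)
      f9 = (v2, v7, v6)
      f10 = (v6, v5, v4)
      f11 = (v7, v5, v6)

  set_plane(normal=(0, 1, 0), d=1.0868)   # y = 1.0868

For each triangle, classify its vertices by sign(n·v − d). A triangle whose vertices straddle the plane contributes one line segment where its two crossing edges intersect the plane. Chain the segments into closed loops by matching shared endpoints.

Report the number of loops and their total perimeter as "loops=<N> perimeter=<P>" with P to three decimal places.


Straddling triangles (8 of 12):
  (v1,v3,v0) [-+-] → (-0.865, 1.0868, 1.85)–(-0.865, 1.0868, 1.30982)  len=0.5402
  (v0,v3,v2) [-++] → (-0.865, 1.0868, 1.30982)–(-0.865, 1.0868, -1.85)  len=3.1598
  (v2,v4,v0) [+--] → (-0.612431, 1.0868, -1.85)–(-0.865, 1.0868, -1.85)  len=0.2526
  (v1,v7,v3) [-++] → (0.612431, 1.0868, 1.85)–(-0.865, 1.0868, 1.85)  len=1.4774
  (v5,v7,v1) [-+-] → (0.865, 1.0868, 1.85)–(0.612431, 1.0868, 1.85)  len=0.2526
  (v6,v4,v2) [+-+] → (0.865, 1.0868, -1.85)–(-0.612431, 1.0868, -1.85)  len=1.4774
  (v6,v5,v4) [+--] → (0.865, 1.0868, -1.30982)–(0.865, 1.0868, -1.85)  len=0.5402
  (v7,v5,v6) [+-+] → (0.865, 1.0868, 1.85)–(0.865, 1.0868, -1.30982)  len=3.1598

Chained into 1 loop(s):
  loop 1: 8 segments, perimeter = 10.8600
Total perimeter = 10.860

loops=1 perimeter=10.860


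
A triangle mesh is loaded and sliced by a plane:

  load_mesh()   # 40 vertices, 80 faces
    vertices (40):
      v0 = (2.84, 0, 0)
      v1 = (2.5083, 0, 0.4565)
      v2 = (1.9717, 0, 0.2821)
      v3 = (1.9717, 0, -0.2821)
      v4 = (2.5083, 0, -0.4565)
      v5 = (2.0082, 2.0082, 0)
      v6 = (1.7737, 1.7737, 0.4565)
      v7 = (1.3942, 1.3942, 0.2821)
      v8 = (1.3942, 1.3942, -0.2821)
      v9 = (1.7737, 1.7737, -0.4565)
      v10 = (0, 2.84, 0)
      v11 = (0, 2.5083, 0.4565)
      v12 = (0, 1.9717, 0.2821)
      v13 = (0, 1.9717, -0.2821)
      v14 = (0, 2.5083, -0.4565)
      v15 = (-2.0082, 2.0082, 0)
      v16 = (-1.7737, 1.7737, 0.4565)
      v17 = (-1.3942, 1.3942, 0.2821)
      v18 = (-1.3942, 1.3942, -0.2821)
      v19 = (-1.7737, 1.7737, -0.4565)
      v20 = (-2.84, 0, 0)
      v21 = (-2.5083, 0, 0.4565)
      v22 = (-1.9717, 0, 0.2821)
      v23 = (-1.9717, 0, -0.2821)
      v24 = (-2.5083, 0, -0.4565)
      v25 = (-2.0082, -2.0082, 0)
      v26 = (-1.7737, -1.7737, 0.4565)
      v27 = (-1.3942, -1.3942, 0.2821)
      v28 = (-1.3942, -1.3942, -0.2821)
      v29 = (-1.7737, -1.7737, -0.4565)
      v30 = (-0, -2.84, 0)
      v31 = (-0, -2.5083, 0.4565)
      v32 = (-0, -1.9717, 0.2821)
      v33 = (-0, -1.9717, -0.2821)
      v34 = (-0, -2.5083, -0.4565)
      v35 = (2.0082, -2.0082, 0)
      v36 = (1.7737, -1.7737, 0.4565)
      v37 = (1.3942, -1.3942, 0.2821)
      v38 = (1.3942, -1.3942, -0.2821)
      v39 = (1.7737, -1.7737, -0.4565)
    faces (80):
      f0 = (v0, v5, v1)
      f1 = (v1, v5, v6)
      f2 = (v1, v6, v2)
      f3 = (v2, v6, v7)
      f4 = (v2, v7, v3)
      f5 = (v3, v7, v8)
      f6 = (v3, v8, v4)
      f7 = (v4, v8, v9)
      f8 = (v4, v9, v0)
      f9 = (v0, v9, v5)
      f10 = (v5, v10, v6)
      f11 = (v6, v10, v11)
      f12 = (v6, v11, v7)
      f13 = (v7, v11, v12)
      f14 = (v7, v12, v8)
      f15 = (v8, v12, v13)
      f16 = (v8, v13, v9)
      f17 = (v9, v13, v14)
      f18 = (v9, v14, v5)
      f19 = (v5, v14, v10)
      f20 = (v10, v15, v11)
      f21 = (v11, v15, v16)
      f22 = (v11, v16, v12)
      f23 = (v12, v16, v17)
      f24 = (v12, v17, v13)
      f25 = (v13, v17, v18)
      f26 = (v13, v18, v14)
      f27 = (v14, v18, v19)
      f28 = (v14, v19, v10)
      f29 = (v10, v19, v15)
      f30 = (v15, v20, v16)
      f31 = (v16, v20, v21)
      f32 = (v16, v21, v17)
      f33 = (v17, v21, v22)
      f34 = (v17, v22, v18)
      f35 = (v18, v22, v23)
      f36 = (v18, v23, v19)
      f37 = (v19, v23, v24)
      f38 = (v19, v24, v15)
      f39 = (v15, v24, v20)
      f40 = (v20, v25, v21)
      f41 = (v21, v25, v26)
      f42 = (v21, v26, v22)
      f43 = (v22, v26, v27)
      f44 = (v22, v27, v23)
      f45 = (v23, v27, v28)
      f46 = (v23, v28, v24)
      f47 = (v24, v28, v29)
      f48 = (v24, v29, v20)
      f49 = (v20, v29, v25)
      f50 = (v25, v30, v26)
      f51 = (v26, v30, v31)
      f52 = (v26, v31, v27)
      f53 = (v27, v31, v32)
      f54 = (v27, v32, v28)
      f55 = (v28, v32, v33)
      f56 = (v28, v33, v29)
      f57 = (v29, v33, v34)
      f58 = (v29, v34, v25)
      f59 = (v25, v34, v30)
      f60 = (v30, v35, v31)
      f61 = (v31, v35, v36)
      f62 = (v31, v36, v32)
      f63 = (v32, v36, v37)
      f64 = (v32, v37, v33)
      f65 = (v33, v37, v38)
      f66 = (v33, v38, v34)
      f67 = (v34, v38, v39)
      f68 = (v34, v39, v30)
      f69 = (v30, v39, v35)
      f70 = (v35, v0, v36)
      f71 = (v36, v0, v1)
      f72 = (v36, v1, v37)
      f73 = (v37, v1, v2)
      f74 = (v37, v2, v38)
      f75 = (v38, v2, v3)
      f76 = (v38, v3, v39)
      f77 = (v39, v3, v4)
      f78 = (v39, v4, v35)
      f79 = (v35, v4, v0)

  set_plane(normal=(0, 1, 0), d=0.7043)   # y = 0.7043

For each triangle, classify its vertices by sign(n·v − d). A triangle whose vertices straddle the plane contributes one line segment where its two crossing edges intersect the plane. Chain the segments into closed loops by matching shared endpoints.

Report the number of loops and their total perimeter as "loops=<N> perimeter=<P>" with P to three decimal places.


Straddling triangles (20 of 80):
  (v0,v5,v1) [-+-] → (2.54828, 0.7043, 0)–(2.33291, 0.7043, 0.2964)  len=0.3664
  (v1,v5,v6) [-++] → (2.33291, 0.7043, 0.2964)–(2.21661, 0.7043, 0.4565)  len=0.1979
  (v1,v6,v2) [-+-] → (2.21661, 0.7043, 0.4565)–(1.89308, 0.7043, 0.351351)  len=0.3402
  (v2,v6,v7) [-++] → (1.89308, 0.7043, 0.351351)–(1.67997, 0.7043, 0.2821)  len=0.2241
  (v2,v7,v3) [-+-] → (1.67997, 0.7043, 0.2821)–(1.67997, 0.7043, 0.00291367)  len=0.2792
  (v3,v7,v8) [-++] → (1.67997, 0.7043, 0.00291367)–(1.67997, 0.7043, -0.2821)  len=0.2850
  (v3,v8,v4) [-+-] → (1.67997, 0.7043, -0.2821)–(1.9455, 0.7043, -0.368399)  len=0.2792
  (v4,v8,v9) [-++] → (1.9455, 0.7043, -0.368399)–(2.21661, 0.7043, -0.4565)  len=0.2851
  (v4,v9,v0) [-+-] → (2.21661, 0.7043, -0.4565)–(2.41659, 0.7043, -0.181267)  len=0.3402
  (v0,v9,v5) [-++] → (2.41659, 0.7043, -0.181267)–(2.54828, 0.7043, 0)  len=0.2240
  (v15,v20,v16) [+-+] → (-2.54828, 0.7043, 0)–(-2.41659, 0.7043, 0.181267)  len=0.2240
  (v16,v20,v21) [+--] → (-2.41659, 0.7043, 0.181267)–(-2.21661, 0.7043, 0.4565)  len=0.3402
  (v16,v21,v17) [+-+] → (-2.21661, 0.7043, 0.4565)–(-1.9455, 0.7043, 0.368399)  len=0.2851
  (v17,v21,v22) [+--] → (-1.9455, 0.7043, 0.368399)–(-1.67997, 0.7043, 0.2821)  len=0.2792
  (v17,v22,v18) [+-+] → (-1.67997, 0.7043, 0.2821)–(-1.67997, 0.7043, -0.00291367)  len=0.2850
  (v18,v22,v23) [+--] → (-1.67997, 0.7043, -0.00291367)–(-1.67997, 0.7043, -0.2821)  len=0.2792
  (v18,v23,v19) [+-+] → (-1.67997, 0.7043, -0.2821)–(-1.89308, 0.7043, -0.351351)  len=0.2241
  (v19,v23,v24) [+--] → (-1.89308, 0.7043, -0.351351)–(-2.21661, 0.7043, -0.4565)  len=0.3402
  (v19,v24,v15) [+-+] → (-2.21661, 0.7043, -0.4565)–(-2.33291, 0.7043, -0.2964)  len=0.1979
  (v15,v24,v20) [+--] → (-2.33291, 0.7043, -0.2964)–(-2.54828, 0.7043, 0)  len=0.3664

Chained into 2 loop(s):
  loop 1: 10 segments, perimeter = 2.8213
  loop 2: 10 segments, perimeter = 2.8213
Total perimeter = 5.643

loops=2 perimeter=5.643
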